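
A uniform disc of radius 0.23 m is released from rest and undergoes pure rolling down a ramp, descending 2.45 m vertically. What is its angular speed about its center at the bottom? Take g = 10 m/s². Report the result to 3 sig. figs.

The moment of inertia is (1/2)MR², giving k ≡ I/(MR²) = 0.5.
Since it rolls without slipping, ω = v/R and KE = ½Mv² + ½Iω² = ½(1+k)Mv² = (3/4)Mv².
Energy conservation Mgh = ½(1+k)Mv² gives v = √(2gh/(1+k)) = √(2 × 10 × 2.45 / 1.5) = 5.715 m/s.
The angular speed follows from ω = v/R = 5.715/0.23 ≈ 24.8 rad/s.

ω ≈ 24.8 rad/s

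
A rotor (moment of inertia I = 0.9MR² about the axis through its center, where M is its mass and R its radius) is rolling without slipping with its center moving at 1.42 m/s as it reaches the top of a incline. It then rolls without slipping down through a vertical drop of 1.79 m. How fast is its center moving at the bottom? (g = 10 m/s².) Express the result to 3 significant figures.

With I = 0.9MR², the ratio k = I/(MR²) is 0.9.
Pure rolling means v = ωR; then KE = ½Mv² + ½I(v/R)² = ½(1+k)Mv² = (19/20)Mv².
Conserving energy between top and bottom: (19/20)Mv² = (19/20)Mv₀² + Mgh, hence v² = v₀² + 2gh/(1+k).
v = √(1.42² + 2×10×1.79/1.9) = √20.86 ≈ 4.57 m/s.

v ≈ 4.57 m/s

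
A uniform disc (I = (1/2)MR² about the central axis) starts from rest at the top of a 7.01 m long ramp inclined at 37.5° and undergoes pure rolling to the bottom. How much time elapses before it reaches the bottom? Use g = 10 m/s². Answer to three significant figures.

t ≈ 1.86 s

For this body I = (1/2)MR², i.e. k = I/(MR²) = 0.5.
Translational: Mg sinθ − f = Ma. Rotational about the CM: fR = Iα = kMRa, so f = kMa.
Hence a = g sinθ/(1+k) = 10×sin37.5°/1.5 = 4.058 m/s².
With constant a from rest, t = √(2L/a) = √(2·7.01/4.058) ≈ 1.86 s.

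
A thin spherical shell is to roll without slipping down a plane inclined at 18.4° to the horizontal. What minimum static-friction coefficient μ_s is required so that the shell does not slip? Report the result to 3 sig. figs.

μ_min ≈ 0.133

Here I = (2/3)MR², so the shape factor k = I/(MR²) = 2/3.
Translational: Mg sinθ − f = Ma. Rotational about the CM: fR = Iα = kMRa, so f = kMa.
These give a = g sinθ/(1+k) and the required friction f = kMg sinθ/(1+k).
With N = Mg cosθ, the no-slip condition f ≤ μN gives μ_min = f/N = k tanθ/(1+k).
μ_min = (2/3) × tan18.4° / 1.667 ≈ 0.133.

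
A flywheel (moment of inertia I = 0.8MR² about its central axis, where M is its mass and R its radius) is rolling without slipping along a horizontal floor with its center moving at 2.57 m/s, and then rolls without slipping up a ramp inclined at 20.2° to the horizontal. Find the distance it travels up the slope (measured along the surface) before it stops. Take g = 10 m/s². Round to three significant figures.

Here I = 0.8MR², so the shape factor k = I/(MR²) = 0.8.
Since it rolls without slipping, ω = v/R and KE = ½Mv² + ½Iω² = ½(1+k)Mv² = (9/10)Mv².
Setting this equal to Mgh gives the vertical rise h = (1+k)v₀²/(2g) = 1.8×2.57²/(2×10) = 0.5944 m.
Along the incline, d = h/sinθ = 0.5944/sin20.2° ≈ 1.72 m.

d ≈ 1.72 m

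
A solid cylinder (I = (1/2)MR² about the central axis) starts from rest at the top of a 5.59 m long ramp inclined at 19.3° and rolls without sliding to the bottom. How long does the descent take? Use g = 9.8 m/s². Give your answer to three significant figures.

t ≈ 2.28 s

For this body I = (1/2)MR², i.e. k = I/(MR²) = 0.5.
Along the incline Mg sinθ − f = Ma, and torque about the center fR = Iα = kMR²(a/R) gives f = kMa.
Hence a = g sinθ/(1+k) = 9.8×sin19.3°/1.5 = 2.159 m/s².
With constant a from rest, t = √(2L/a) = √(2·5.59/2.159) ≈ 2.28 s.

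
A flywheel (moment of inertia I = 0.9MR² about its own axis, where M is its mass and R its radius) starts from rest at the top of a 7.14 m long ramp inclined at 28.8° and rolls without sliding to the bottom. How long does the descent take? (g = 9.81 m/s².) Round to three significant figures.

t ≈ 2.40 s

The moment of inertia is 0.9MR², giving k ≡ I/(MR²) = 0.9.
Translational: Mg sinθ − f = Ma. Rotational about the CM: fR = Iα = kMRa, so f = kMa.
Hence a = g sinθ/(1+k) = 9.81×sin28.8°/1.9 = 2.487 m/s².
With constant a from rest, t = √(2L/a) = √(2·7.14/2.487) ≈ 2.40 s.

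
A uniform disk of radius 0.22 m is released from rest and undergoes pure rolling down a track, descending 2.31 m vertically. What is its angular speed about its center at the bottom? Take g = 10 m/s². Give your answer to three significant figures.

Here I = (1/2)MR², so the shape factor k = I/(MR²) = 0.5.
Rolling without slipping gives ω = v/R, so the total kinetic energy is ½Mv² + ½Iω² = ½(1+k)Mv² = (3/4)Mv².
Energy conservation Mgh = ½(1+k)Mv² gives v = √(2gh/(1+k)) = √(2 × 10 × 2.31 / 1.5) = 5.55 m/s.
Then ω = v/R = 5.55 / 0.22 ≈ 25.2 rad/s.

ω ≈ 25.2 rad/s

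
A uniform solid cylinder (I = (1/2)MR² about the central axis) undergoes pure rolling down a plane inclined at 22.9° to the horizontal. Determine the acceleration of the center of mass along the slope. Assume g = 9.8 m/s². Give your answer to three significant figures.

With I = (1/2)MR², the ratio k = I/(MR²) is 0.5.
Translational: Mg sinθ − f = Ma. Rotational about the CM: fR = Iα = kMRa, so f = kMa.
Eliminating f: Mg sinθ = (1+k)Ma, so a = g sinθ/(1+k) = 9.8 × sin22.9° / 1.5 ≈ 2.54 m/s².

a ≈ 2.54 m/s²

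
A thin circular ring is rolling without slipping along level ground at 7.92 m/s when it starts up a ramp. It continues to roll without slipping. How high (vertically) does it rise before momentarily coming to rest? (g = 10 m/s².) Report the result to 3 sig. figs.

With I = MR², the ratio k = I/(MR²) is 1.
Pure rolling means v = ωR; then KE = ½Mv² + ½I(v/R)² = ½(1+k)Mv² = Mv².
At the top the kinetic energy is zero, so Mv₀² = Mgh.
Thus h = (1+k)v₀²/(2g) = 2 × 7.92² / (2 × 10) ≈ 6.27 m.

h ≈ 6.27 m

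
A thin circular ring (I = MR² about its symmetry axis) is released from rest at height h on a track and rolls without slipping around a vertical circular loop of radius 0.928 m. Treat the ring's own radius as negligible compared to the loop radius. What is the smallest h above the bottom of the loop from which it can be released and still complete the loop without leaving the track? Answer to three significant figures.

h_min ≈ 2.78 m

For this body I = MR², i.e. k = I/(MR²) = 1.
At the top, contact is just lost when gravity alone supplies the centripetal force: Mg = Mv_top²/r, i.e. v_top² = gr.
With ω = v/R, the kinetic energy at speed v is ½(1+k)Mv² = Mv².
Energy conservation from release (height h) to the top (height 2r): Mgh = Mg(2r) + M·gr.
Thus h_min = 2r + (1+k)r/2 = r(2 + 2/2) = 0.928 × 3 ≈ 2.78 m.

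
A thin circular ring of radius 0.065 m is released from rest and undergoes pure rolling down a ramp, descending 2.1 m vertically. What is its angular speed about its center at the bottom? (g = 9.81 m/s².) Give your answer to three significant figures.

ω ≈ 69.8 rad/s

With I = MR², the ratio k = I/(MR²) is 1.
Rolling without slipping gives ω = v/R, so the total kinetic energy is ½Mv² + ½Iω² = ½(1+k)Mv² = Mv².
Energy conservation Mgh = ½(1+k)Mv² gives v = √(2gh/(1+k)) = √(2 × 9.81 × 2.1 / 2) = 4.539 m/s.
Then ω = v/R = 4.539 / 0.065 ≈ 69.8 rad/s.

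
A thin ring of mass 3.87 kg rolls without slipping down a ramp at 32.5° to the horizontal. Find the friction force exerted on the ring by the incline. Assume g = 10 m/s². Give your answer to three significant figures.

With I = MR², the ratio k = I/(MR²) is 1.
Newton's second law down the slope: Mg sinθ − f = Ma. The torque equation fR = Iα (with α = a/R) gives f = kMa.
Combining, a = g sinθ/(1+k) and f = kMa = kMg sinθ/(1+k).
f = 1 × 3.87 × 10 × sin32.5° / 2 ≈ 10.4 N.

f ≈ 10.4 N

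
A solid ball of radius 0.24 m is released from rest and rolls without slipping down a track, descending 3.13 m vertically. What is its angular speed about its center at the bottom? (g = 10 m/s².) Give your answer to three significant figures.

For this body I = (2/5)MR², i.e. k = I/(MR²) = 0.4.
Since it rolls without slipping, ω = v/R and KE = ½Mv² + ½Iω² = ½(1+k)Mv² = (7/10)Mv².
Energy conservation Mgh = ½(1+k)Mv² gives v = √(2gh/(1+k)) = √(2 × 10 × 3.13 / 1.4) = 6.687 m/s.
The angular speed follows from ω = v/R = 6.687/0.24 ≈ 27.9 rad/s.

ω ≈ 27.9 rad/s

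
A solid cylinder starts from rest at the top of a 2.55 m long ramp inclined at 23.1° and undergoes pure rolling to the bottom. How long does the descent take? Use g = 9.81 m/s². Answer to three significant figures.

t ≈ 1.41 s

Here I = (1/2)MR², so the shape factor k = I/(MR²) = 0.5.
Along the incline Mg sinθ − f = Ma, and torque about the center fR = Iα = kMR²(a/R) gives f = kMa.
Hence a = g sinθ/(1+k) = 9.81×sin23.1°/1.5 = 2.566 m/s².
Starting from rest, L = ½at², so t = √(2L/a) = √(2×2.55/2.566) ≈ 1.41 s.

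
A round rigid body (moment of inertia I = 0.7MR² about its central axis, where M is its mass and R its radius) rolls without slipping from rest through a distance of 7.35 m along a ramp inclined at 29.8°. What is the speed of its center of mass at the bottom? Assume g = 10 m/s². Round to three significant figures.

With I = 0.7MR², the ratio k = I/(MR²) is 0.7.
The rolling condition ω = v/R makes the rotational term ½I(v/R)² = ½kMv², so KE_total = ½(1+k)Mv² = (17/20)Mv².
The vertical drop is h = L sinθ = 7.35 × sin29.8° = 3.653 m.
Energy conservation: Mgh = (17/20)Mv², so v = √(2gh/(1+k)) = √(2 × 10 × 3.653 / 1.7) ≈ 6.56 m/s.

v ≈ 6.56 m/s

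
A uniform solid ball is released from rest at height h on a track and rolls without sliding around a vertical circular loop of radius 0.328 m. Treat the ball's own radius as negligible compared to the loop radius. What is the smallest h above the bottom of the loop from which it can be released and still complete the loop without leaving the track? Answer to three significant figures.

Here I = (2/5)MR², so the shape factor k = I/(MR²) = 0.4.
At the top, contact is just lost when gravity alone supplies the centripetal force: Mg = Mv_top²/r, i.e. v_top² = gr.
With ω = v/R, the kinetic energy at speed v is ½(1+k)Mv² = (7/10)Mv².
Energy conservation from release (height h) to the top (height 2r): Mgh = Mg(2r) + (7/10)M·gr.
Thus h_min = 2r + (1+k)r/2 = r(2 + 1.4/2) = 0.328 × 2.7 ≈ 0.886 m.

h_min ≈ 0.886 m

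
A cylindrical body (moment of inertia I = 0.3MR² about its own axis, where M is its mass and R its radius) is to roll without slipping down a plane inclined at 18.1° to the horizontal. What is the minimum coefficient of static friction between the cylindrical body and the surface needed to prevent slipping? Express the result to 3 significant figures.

For this body I = 0.3MR², i.e. k = I/(MR²) = 0.3.
Newton's second law down the slope: Mg sinθ − f = Ma. The torque equation fR = Iα (with α = a/R) gives f = kMa.
These give a = g sinθ/(1+k) and the required friction f = kMg sinθ/(1+k).
With N = Mg cosθ, the no-slip condition f ≤ μN gives μ_min = f/N = k tanθ/(1+k).
μ_min = 0.3 × tan18.1° / 1.3 ≈ 0.0754.

μ_min ≈ 0.0754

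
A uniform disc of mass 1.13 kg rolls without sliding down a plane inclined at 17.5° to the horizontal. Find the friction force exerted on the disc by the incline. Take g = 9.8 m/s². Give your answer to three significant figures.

Here I = (1/2)MR², so the shape factor k = I/(MR²) = 0.5.
Along the incline Mg sinθ − f = Ma, and torque about the center fR = Iα = kMR²(a/R) gives f = kMa.
Combining, a = g sinθ/(1+k) and f = kMa = kMg sinθ/(1+k).
f = 0.5 × 1.13 × 9.8 × sin17.5° / 1.5 ≈ 1.11 N.

f ≈ 1.11 N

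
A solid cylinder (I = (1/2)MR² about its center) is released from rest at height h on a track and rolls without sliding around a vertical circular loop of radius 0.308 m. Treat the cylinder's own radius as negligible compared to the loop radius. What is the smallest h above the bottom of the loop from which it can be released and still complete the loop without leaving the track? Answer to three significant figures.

h_min ≈ 0.847 m

Here I = (1/2)MR², so the shape factor k = I/(MR²) = 0.5.
At the top of the loop, the minimum-contact condition is Mg = Mv_top²/r, so v_top² = gr.
With ω = v/R, the kinetic energy at speed v is ½(1+k)Mv² = (3/4)Mv².
Energy conservation from release (height h) to the top (height 2r): Mgh = Mg(2r) + (3/4)M·gr.
Thus h_min = 2r + (1+k)r/2 = r(2 + 1.5/2) = 0.308 × 2.75 ≈ 0.847 m.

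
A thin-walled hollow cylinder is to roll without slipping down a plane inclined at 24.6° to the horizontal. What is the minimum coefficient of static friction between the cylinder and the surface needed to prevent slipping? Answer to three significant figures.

Here I = MR², so the shape factor k = I/(MR²) = 1.
Translational: Mg sinθ − f = Ma. Rotational about the CM: fR = Iα = kMRa, so f = kMa.
These give a = g sinθ/(1+k) and the required friction f = kMg sinθ/(1+k).
The normal force is N = Mg cosθ, so μ_min = f/N = k tanθ/(1+k).
μ_min = 1 × tan24.6° / 2 ≈ 0.229.

μ_min ≈ 0.229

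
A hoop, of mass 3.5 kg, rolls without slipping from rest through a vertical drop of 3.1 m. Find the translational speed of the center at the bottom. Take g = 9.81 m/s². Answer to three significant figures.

v ≈ 5.51 m/s

The moment of inertia is MR², giving k ≡ I/(MR²) = 1.
The rolling condition ω = v/R makes the rotational term ½I(v/R)² = ½kMv², so KE_total = ½(1+k)Mv² = Mv².
Energy conservation: Mgh = Mv², so v = √(2gh/(1+k)) = √(2 × 9.81 × 3.1 / 2) ≈ 5.51 m/s.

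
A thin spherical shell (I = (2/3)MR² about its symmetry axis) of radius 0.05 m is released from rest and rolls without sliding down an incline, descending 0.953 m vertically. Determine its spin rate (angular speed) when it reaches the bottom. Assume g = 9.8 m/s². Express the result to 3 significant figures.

ω ≈ 67.0 rad/s

The moment of inertia is (2/3)MR², giving k ≡ I/(MR²) = 2/3.
Rolling without slipping gives ω = v/R, so the total kinetic energy is ½Mv² + ½Iω² = ½(1+k)Mv² = (5/6)Mv².
Energy conservation Mgh = ½(1+k)Mv² gives v = √(2gh/(1+k)) = √(2 × 9.8 × 0.953 / 1.667) = 3.348 m/s.
Then ω = v/R = 3.348 / 0.05 ≈ 67.0 rad/s.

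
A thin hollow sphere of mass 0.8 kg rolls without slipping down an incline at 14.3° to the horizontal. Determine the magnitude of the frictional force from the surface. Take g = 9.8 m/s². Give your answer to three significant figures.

The moment of inertia is (2/3)MR², giving k ≡ I/(MR²) = 2/3.
Newton's second law down the slope: Mg sinθ − f = Ma. The torque equation fR = Iα (with α = a/R) gives f = kMa.
Combining, a = g sinθ/(1+k) and f = kMa = kMg sinθ/(1+k).
f = (2/3) × 0.8 × 9.8 × sin14.3° / 1.667 ≈ 0.775 N.

f ≈ 0.775 N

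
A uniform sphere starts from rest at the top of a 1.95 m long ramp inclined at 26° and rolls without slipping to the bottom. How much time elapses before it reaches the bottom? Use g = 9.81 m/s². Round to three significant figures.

t ≈ 1.13 s

With I = (2/5)MR², the ratio k = I/(MR²) is 0.4.
Along the incline Mg sinθ − f = Ma, and torque about the center fR = Iα = kMR²(a/R) gives f = kMa.
Hence a = g sinθ/(1+k) = 9.81×sin26°/1.4 = 3.072 m/s².
Starting from rest, L = ½at², so t = √(2L/a) = √(2×1.95/3.072) ≈ 1.13 s.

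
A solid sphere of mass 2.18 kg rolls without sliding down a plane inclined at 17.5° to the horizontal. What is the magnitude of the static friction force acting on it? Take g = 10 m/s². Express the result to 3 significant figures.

f ≈ 1.87 N

For this body I = (2/5)MR², i.e. k = I/(MR²) = 0.4.
Translational: Mg sinθ − f = Ma. Rotational about the CM: fR = Iα = kMRa, so f = kMa.
Combining, a = g sinθ/(1+k) and f = kMa = kMg sinθ/(1+k).
f = 0.4 × 2.18 × 10 × sin17.5° / 1.4 ≈ 1.87 N.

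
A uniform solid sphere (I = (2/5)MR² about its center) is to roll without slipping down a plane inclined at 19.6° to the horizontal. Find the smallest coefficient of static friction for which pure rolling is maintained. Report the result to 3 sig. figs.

For this body I = (2/5)MR², i.e. k = I/(MR²) = 0.4.
Along the incline Mg sinθ − f = Ma, and torque about the center fR = Iα = kMR²(a/R) gives f = kMa.
These give a = g sinθ/(1+k) and the required friction f = kMg sinθ/(1+k).
The normal force is N = Mg cosθ, so μ_min = f/N = k tanθ/(1+k).
μ_min = 0.4 × tan19.6° / 1.4 ≈ 0.102.

μ_min ≈ 0.102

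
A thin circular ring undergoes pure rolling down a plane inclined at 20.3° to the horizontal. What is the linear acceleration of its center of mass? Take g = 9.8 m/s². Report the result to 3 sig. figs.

a ≈ 1.70 m/s²

Here I = MR², so the shape factor k = I/(MR²) = 1.
Translational: Mg sinθ − f = Ma. Rotational about the CM: fR = Iα = kMRa, so f = kMa.
Eliminating f: Mg sinθ = (1+k)Ma, so a = g sinθ/(1+k) = 9.8 × sin20.3° / 2 ≈ 1.70 m/s².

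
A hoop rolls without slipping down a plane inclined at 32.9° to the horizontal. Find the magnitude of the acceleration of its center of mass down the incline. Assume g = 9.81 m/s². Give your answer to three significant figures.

The moment of inertia is MR², giving k ≡ I/(MR²) = 1.
Along the incline Mg sinθ − f = Ma, and torque about the center fR = Iα = kMR²(a/R) gives f = kMa.
Eliminating f: Mg sinθ = (1+k)Ma, so a = g sinθ/(1+k) = 9.81 × sin32.9° / 2 ≈ 2.66 m/s².

a ≈ 2.66 m/s²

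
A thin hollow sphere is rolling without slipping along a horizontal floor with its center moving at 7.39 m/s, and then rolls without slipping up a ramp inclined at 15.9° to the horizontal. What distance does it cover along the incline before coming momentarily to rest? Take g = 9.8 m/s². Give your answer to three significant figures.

d ≈ 17.0 m

The moment of inertia is (2/3)MR², giving k ≡ I/(MR²) = 2/3.
Pure rolling means v = ωR; then KE = ½Mv² + ½I(v/R)² = ½(1+k)Mv² = (5/6)Mv².
Setting this equal to Mgh gives the vertical rise h = (1+k)v₀²/(2g) = 1.667×7.39²/(2×9.8) = 4.644 m.
Along the incline, d = h/sinθ = 4.644/sin15.9° ≈ 17.0 m.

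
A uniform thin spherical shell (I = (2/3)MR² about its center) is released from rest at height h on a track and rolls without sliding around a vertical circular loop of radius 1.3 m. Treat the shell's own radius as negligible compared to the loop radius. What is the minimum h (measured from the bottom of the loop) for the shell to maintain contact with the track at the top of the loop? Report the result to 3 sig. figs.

h_min ≈ 3.68 m

The moment of inertia is (2/3)MR², giving k ≡ I/(MR²) = 2/3.
At the top, contact is just lost when gravity alone supplies the centripetal force: Mg = Mv_top²/r, i.e. v_top² = gr.
With ω = v/R, the kinetic energy at speed v is ½(1+k)Mv² = (5/6)Mv².
Energy conservation from release (height h) to the top (height 2r): Mgh = Mg(2r) + (5/6)M·gr.
Thus h_min = 2r + (1+k)r/2 = r(2 + 1.667/2) = 1.3 × 2.833 ≈ 3.68 m.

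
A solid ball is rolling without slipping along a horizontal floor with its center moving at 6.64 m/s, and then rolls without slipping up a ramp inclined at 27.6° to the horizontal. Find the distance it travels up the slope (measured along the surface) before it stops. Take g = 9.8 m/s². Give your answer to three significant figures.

For this body I = (2/5)MR², i.e. k = I/(MR²) = 0.4.
The rolling condition ω = v/R makes the rotational term ½I(v/R)² = ½kMv², so KE_total = ½(1+k)Mv² = (7/10)Mv².
Setting this equal to Mgh gives the vertical rise h = (1+k)v₀²/(2g) = 1.4×6.64²/(2×9.8) = 3.149 m.
The distance along the slope is d = h/sinθ = 3.149/sin27.6° ≈ 6.80 m.

d ≈ 6.80 m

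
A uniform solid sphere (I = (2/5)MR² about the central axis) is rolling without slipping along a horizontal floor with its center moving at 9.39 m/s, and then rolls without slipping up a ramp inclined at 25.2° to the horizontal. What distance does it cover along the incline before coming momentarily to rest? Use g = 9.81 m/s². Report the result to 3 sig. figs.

d ≈ 14.8 m

For this body I = (2/5)MR², i.e. k = I/(MR²) = 0.4.
The rolling condition ω = v/R makes the rotational term ½I(v/R)² = ½kMv², so KE_total = ½(1+k)Mv² = (7/10)Mv².
Setting this equal to Mgh gives the vertical rise h = (1+k)v₀²/(2g) = 1.4×9.39²/(2×9.81) = 6.292 m.
Along the incline, d = h/sinθ = 6.292/sin25.2° ≈ 14.8 m.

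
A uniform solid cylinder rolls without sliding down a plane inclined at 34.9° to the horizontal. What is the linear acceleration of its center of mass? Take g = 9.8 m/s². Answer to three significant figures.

For this body I = (1/2)MR², i.e. k = I/(MR²) = 0.5.
Along the incline Mg sinθ − f = Ma, and torque about the center fR = Iα = kMR²(a/R) gives f = kMa.
Eliminating f: Mg sinθ = (1+k)Ma, so a = g sinθ/(1+k) = 9.8 × sin34.9° / 1.5 ≈ 3.74 m/s².

a ≈ 3.74 m/s²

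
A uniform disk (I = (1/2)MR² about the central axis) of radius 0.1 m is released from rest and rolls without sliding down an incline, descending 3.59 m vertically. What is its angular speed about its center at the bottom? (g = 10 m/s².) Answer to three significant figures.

ω ≈ 69.2 rad/s

Here I = (1/2)MR², so the shape factor k = I/(MR²) = 0.5.
The rolling condition ω = v/R makes the rotational term ½I(v/R)² = ½kMv², so KE_total = ½(1+k)Mv² = (3/4)Mv².
Energy conservation Mgh = ½(1+k)Mv² gives v = √(2gh/(1+k)) = √(2 × 10 × 3.59 / 1.5) = 6.919 m/s.
Then ω = v/R = 6.919 / 0.1 ≈ 69.2 rad/s.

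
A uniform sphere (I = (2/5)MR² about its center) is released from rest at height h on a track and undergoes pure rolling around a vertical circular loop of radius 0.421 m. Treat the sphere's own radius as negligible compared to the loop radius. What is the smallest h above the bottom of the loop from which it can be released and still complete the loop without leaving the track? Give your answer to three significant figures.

Here I = (2/5)MR², so the shape factor k = I/(MR²) = 0.4.
At the top of the loop, the minimum-contact condition is Mg = Mv_top²/r, so v_top² = gr.
With ω = v/R, the kinetic energy at speed v is ½(1+k)Mv² = (7/10)Mv².
Energy conservation from release (height h) to the top (height 2r): Mgh = Mg(2r) + (7/10)M·gr.
Thus h_min = 2r + (1+k)r/2 = r(2 + 1.4/2) = 0.421 × 2.7 ≈ 1.14 m.

h_min ≈ 1.14 m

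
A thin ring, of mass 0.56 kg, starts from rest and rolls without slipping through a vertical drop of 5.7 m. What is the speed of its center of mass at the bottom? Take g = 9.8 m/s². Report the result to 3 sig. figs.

v ≈ 7.47 m/s

Here I = MR², so the shape factor k = I/(MR²) = 1.
The rolling condition ω = v/R makes the rotational term ½I(v/R)² = ½kMv², so KE_total = ½(1+k)Mv² = Mv².
Energy conservation: Mgh = Mv², so v = √(2gh/(1+k)) = √(2 × 9.8 × 5.7 / 2) ≈ 7.47 m/s.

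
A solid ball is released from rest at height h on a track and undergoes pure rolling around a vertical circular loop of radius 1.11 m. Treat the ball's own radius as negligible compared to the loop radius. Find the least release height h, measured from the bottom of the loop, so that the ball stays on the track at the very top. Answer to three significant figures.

h_min ≈ 3.00 m

The moment of inertia is (2/5)MR², giving k ≡ I/(MR²) = 0.4.
At the top, contact is just lost when gravity alone supplies the centripetal force: Mg = Mv_top²/r, i.e. v_top² = gr.
With ω = v/R, the kinetic energy at speed v is ½(1+k)Mv² = (7/10)Mv².
Energy conservation from release (height h) to the top (height 2r): Mgh = Mg(2r) + (7/10)M·gr.
Thus h_min = 2r + (1+k)r/2 = r(2 + 1.4/2) = 1.11 × 2.7 ≈ 3.00 m.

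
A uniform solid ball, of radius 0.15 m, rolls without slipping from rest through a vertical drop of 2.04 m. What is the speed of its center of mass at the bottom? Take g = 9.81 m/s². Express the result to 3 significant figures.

v ≈ 5.35 m/s

For this body I = (2/5)MR², i.e. k = I/(MR²) = 0.4.
Rolling without slipping gives ω = v/R, so the total kinetic energy is ½Mv² + ½Iω² = ½(1+k)Mv² = (7/10)Mv².
Energy conservation: Mgh = (7/10)Mv², so v = √(2gh/(1+k)) = √(2 × 9.81 × 2.04 / 1.4) ≈ 5.35 m/s.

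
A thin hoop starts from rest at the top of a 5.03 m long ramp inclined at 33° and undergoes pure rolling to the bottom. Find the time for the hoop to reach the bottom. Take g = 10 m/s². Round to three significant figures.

With I = MR², the ratio k = I/(MR²) is 1.
Newton's second law down the slope: Mg sinθ − f = Ma. The torque equation fR = Iα (with α = a/R) gives f = kMa.
Hence a = g sinθ/(1+k) = 10×sin33°/2 = 2.723 m/s².
Starting from rest, L = ½at², so t = √(2L/a) = √(2×5.03/2.723) ≈ 1.92 s.

t ≈ 1.92 s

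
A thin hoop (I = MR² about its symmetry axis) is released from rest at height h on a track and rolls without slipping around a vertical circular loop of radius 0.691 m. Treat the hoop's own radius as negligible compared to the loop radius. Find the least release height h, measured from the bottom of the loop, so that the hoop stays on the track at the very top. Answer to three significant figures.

h_min ≈ 2.07 m

The moment of inertia is MR², giving k ≡ I/(MR²) = 1.
At the top of the loop, the minimum-contact condition is Mg = Mv_top²/r, so v_top² = gr.
With ω = v/R, the kinetic energy at speed v is ½(1+k)Mv² = Mv².
Energy conservation from release (height h) to the top (height 2r): Mgh = Mg(2r) + M·gr.
Thus h_min = 2r + (1+k)r/2 = r(2 + 2/2) = 0.691 × 3 ≈ 2.07 m.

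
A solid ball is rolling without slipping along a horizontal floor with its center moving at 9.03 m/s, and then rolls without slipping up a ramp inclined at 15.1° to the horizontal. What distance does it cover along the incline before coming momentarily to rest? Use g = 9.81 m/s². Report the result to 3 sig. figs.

With I = (2/5)MR², the ratio k = I/(MR²) is 0.4.
Since it rolls without slipping, ω = v/R and KE = ½Mv² + ½Iω² = ½(1+k)Mv² = (7/10)Mv².
Setting this equal to Mgh gives the vertical rise h = (1+k)v₀²/(2g) = 1.4×9.03²/(2×9.81) = 5.818 m.
The distance along the slope is d = h/sinθ = 5.818/sin15.1° ≈ 22.3 m.

d ≈ 22.3 m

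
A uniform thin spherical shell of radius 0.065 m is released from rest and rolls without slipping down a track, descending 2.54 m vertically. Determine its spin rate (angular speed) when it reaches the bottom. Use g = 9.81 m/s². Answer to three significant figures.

ω ≈ 84.1 rad/s

Here I = (2/3)MR², so the shape factor k = I/(MR²) = 2/3.
Pure rolling means v = ωR; then KE = ½Mv² + ½I(v/R)² = ½(1+k)Mv² = (5/6)Mv².
Energy conservation Mgh = ½(1+k)Mv² gives v = √(2gh/(1+k)) = √(2 × 9.81 × 2.54 / 1.667) = 5.468 m/s.
The angular speed follows from ω = v/R = 5.468/0.065 ≈ 84.1 rad/s.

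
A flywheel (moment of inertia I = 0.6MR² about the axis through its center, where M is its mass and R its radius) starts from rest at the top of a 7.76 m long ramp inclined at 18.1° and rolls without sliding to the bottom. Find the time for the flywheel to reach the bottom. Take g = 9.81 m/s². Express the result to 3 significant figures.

t ≈ 2.85 s

The moment of inertia is 0.6MR², giving k ≡ I/(MR²) = 0.6.
Newton's second law down the slope: Mg sinθ − f = Ma. The torque equation fR = Iα (with α = a/R) gives f = kMa.
Hence a = g sinθ/(1+k) = 9.81×sin18.1°/1.6 = 1.905 m/s².
Starting from rest, L = ½at², so t = √(2L/a) = √(2×7.76/1.905) ≈ 2.85 s.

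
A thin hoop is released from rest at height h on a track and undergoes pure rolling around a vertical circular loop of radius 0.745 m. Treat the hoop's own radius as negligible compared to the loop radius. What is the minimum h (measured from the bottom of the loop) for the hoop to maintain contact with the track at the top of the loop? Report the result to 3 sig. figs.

With I = MR², the ratio k = I/(MR²) is 1.
At the top of the loop, the minimum-contact condition is Mg = Mv_top²/r, so v_top² = gr.
With ω = v/R, the kinetic energy at speed v is ½(1+k)Mv² = Mv².
Energy conservation from release (height h) to the top (height 2r): Mgh = Mg(2r) + M·gr.
Thus h_min = 2r + (1+k)r/2 = r(2 + 2/2) = 0.745 × 3 ≈ 2.24 m.

h_min ≈ 2.24 m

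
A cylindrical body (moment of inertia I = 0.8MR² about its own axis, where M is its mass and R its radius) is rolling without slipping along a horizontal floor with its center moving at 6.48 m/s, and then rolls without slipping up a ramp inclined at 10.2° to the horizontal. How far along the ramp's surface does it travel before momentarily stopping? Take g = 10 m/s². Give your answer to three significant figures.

With I = 0.8MR², the ratio k = I/(MR²) is 0.8.
The rolling condition ω = v/R makes the rotational term ½I(v/R)² = ½kMv², so KE_total = ½(1+k)Mv² = (9/10)Mv².
Setting this equal to Mgh gives the vertical rise h = (1+k)v₀²/(2g) = 1.8×6.48²/(2×10) = 3.779 m.
The distance along the slope is d = h/sinθ = 3.779/sin10.2° ≈ 21.3 m.

d ≈ 21.3 m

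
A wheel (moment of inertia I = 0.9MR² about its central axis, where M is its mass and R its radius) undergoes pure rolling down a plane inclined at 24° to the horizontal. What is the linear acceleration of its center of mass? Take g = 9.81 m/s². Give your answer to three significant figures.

a ≈ 2.10 m/s²

Here I = 0.9MR², so the shape factor k = I/(MR²) = 0.9.
Along the incline Mg sinθ − f = Ma, and torque about the center fR = Iα = kMR²(a/R) gives f = kMa.
Eliminating f: Mg sinθ = (1+k)Ma, so a = g sinθ/(1+k) = 9.81 × sin24° / 1.9 ≈ 2.10 m/s².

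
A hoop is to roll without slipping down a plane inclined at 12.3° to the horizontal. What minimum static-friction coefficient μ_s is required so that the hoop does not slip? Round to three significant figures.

For this body I = MR², i.e. k = I/(MR²) = 1.
Newton's second law down the slope: Mg sinθ − f = Ma. The torque equation fR = Iα (with α = a/R) gives f = kMa.
These give a = g sinθ/(1+k) and the required friction f = kMg sinθ/(1+k).
With N = Mg cosθ, the no-slip condition f ≤ μN gives μ_min = f/N = k tanθ/(1+k).
μ_min = 1 × tan12.3° / 2 ≈ 0.109.

μ_min ≈ 0.109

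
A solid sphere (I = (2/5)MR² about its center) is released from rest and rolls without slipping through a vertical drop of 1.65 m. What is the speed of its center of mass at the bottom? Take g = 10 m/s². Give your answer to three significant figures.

v ≈ 4.86 m/s

Here I = (2/5)MR², so the shape factor k = I/(MR²) = 0.4.
Pure rolling means v = ωR; then KE = ½Mv² + ½I(v/R)² = ½(1+k)Mv² = (7/10)Mv².
Setting Mgh = (7/10)Mv² gives v = √(2gh/(1+k)) = √(2·10·1.65/1.4) ≈ 4.86 m/s.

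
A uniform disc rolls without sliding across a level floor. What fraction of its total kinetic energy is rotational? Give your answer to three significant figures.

fraction ≈ 0.333

For this body I = (1/2)MR², i.e. k = I/(MR²) = 0.5.
With ω = v/R, KE_trans = ½Mv² and KE_rot = ½Iω² = ½kMv², so KE_total = ½(1+k)Mv².
The rotational fraction is therefore k/(1+k) = 0.5/1.5 ≈ 0.333.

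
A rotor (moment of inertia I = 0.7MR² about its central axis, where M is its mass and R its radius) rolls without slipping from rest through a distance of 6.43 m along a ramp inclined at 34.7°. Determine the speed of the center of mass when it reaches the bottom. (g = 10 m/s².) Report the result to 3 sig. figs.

v ≈ 6.56 m/s

For this body I = 0.7MR², i.e. k = I/(MR²) = 0.7.
Pure rolling means v = ωR; then KE = ½Mv² + ½I(v/R)² = ½(1+k)Mv² = (17/20)Mv².
The vertical drop is h = L sinθ = 6.43 × sin34.7° = 3.66 m.
Setting Mgh = (17/20)Mv² gives v = √(2gh/(1+k)) = √(2·10·3.66/1.7) ≈ 6.56 m/s.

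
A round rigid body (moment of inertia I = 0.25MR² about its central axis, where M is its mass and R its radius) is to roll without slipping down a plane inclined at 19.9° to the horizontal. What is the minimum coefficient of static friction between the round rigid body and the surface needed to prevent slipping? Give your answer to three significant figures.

μ_min ≈ 0.0724

For this body I = 0.25MR², i.e. k = I/(MR²) = 0.25.
Along the incline Mg sinθ − f = Ma, and torque about the center fR = Iα = kMR²(a/R) gives f = kMa.
These give a = g sinθ/(1+k) and the required friction f = kMg sinθ/(1+k).
The normal force is N = Mg cosθ, so μ_min = f/N = k tanθ/(1+k).
μ_min = 0.25 × tan19.9° / 1.25 ≈ 0.0724.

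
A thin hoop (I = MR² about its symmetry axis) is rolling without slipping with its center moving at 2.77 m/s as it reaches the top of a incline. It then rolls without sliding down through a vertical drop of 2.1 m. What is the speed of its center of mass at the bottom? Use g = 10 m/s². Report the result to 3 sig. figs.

v ≈ 5.35 m/s

The moment of inertia is MR², giving k ≡ I/(MR²) = 1.
Pure rolling means v = ωR; then KE = ½Mv² + ½I(v/R)² = ½(1+k)Mv² = Mv².
Energy conservation: Mv₀² + Mgh = Mv², so v² = v₀² + 2gh/(1+k).
v = √(2.77² + 2×10×2.1/2) = √28.67 ≈ 5.35 m/s.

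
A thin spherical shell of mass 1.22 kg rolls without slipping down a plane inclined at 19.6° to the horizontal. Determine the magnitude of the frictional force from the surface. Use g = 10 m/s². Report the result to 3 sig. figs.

For this body I = (2/3)MR², i.e. k = I/(MR²) = 2/3.
Translational: Mg sinθ − f = Ma. Rotational about the CM: fR = Iα = kMRa, so f = kMa.
Combining, a = g sinθ/(1+k) and f = kMa = kMg sinθ/(1+k).
f = (2/3) × 1.22 × 10 × sin19.6° / 1.667 ≈ 1.64 N.

f ≈ 1.64 N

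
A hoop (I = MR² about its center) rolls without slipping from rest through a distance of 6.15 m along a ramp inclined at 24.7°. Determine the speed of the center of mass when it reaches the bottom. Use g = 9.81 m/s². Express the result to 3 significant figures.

The moment of inertia is MR², giving k ≡ I/(MR²) = 1.
Rolling without slipping gives ω = v/R, so the total kinetic energy is ½Mv² + ½Iω² = ½(1+k)Mv² = Mv².
The vertical drop is h = L sinθ = 6.15 × sin24.7° = 2.57 m.
Setting Mgh = Mv² gives v = √(2gh/(1+k)) = √(2·9.81·2.57/2) ≈ 5.02 m/s.

v ≈ 5.02 m/s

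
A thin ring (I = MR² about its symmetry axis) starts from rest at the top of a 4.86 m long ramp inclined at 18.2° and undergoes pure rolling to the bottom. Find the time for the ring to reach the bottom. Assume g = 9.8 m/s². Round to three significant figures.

Here I = MR², so the shape factor k = I/(MR²) = 1.
Along the incline Mg sinθ − f = Ma, and torque about the center fR = Iα = kMR²(a/R) gives f = kMa.
Hence a = g sinθ/(1+k) = 9.8×sin18.2°/2 = 1.53 m/s².
With constant a from rest, t = √(2L/a) = √(2·4.86/1.53) ≈ 2.52 s.

t ≈ 2.52 s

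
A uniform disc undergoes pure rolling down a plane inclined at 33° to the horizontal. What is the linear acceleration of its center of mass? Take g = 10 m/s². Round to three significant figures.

The moment of inertia is (1/2)MR², giving k ≡ I/(MR²) = 0.5.
Translational: Mg sinθ − f = Ma. Rotational about the CM: fR = Iα = kMRa, so f = kMa.
Eliminating f: Mg sinθ = (1+k)Ma, so a = g sinθ/(1+k) = 10 × sin33° / 1.5 ≈ 3.63 m/s².

a ≈ 3.63 m/s²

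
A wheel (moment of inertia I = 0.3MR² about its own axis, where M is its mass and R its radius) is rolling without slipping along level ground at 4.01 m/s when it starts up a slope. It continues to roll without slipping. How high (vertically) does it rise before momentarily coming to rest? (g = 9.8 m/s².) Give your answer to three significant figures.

h ≈ 1.07 m

For this body I = 0.3MR², i.e. k = I/(MR²) = 0.3.
The rolling condition ω = v/R makes the rotational term ½I(v/R)² = ½kMv², so KE_total = ½(1+k)Mv² = (13/20)Mv².
All of this converts to potential energy at the highest point: (13/20)Mv₀² = Mgh.
Thus h = (1+k)v₀²/(2g) = 1.3 × 4.01² / (2 × 9.8) ≈ 1.07 m.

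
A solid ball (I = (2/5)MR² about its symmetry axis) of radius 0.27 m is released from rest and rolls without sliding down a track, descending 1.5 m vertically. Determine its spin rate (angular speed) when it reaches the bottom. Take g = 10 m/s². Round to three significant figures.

ω ≈ 17.1 rad/s

With I = (2/5)MR², the ratio k = I/(MR²) is 0.4.
Rolling without slipping gives ω = v/R, so the total kinetic energy is ½Mv² + ½Iω² = ½(1+k)Mv² = (7/10)Mv².
Energy conservation Mgh = ½(1+k)Mv² gives v = √(2gh/(1+k)) = √(2 × 10 × 1.5 / 1.4) = 4.629 m/s.
Then ω = v/R = 4.629 / 0.27 ≈ 17.1 rad/s.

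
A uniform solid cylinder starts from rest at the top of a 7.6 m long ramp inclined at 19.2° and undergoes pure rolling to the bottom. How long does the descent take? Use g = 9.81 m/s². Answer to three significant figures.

With I = (1/2)MR², the ratio k = I/(MR²) is 0.5.
Along the incline Mg sinθ − f = Ma, and torque about the center fR = Iα = kMR²(a/R) gives f = kMa.
Hence a = g sinθ/(1+k) = 9.81×sin19.2°/1.5 = 2.151 m/s².
With constant a from rest, t = √(2L/a) = √(2·7.6/2.151) ≈ 2.66 s.

t ≈ 2.66 s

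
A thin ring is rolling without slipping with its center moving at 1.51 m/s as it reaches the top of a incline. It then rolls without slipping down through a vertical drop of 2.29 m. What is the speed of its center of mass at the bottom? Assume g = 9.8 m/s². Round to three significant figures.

v ≈ 4.97 m/s

The moment of inertia is MR², giving k ≡ I/(MR²) = 1.
Rolling without slipping gives ω = v/R, so the total kinetic energy is ½Mv² + ½Iω² = ½(1+k)Mv² = Mv².
Conserving energy between top and bottom: Mv² = Mv₀² + Mgh, hence v² = v₀² + 2gh/(1+k).
v = √(1.51² + 2×9.8×2.29/2) = √24.72 ≈ 4.97 m/s.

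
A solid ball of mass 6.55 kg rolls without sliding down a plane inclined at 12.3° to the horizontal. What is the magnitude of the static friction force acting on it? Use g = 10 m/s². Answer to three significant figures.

With I = (2/5)MR², the ratio k = I/(MR²) is 0.4.
Along the incline Mg sinθ − f = Ma, and torque about the center fR = Iα = kMR²(a/R) gives f = kMa.
Combining, a = g sinθ/(1+k) and f = kMa = kMg sinθ/(1+k).
f = 0.4 × 6.55 × 10 × sin12.3° / 1.4 ≈ 3.99 N.

f ≈ 3.99 N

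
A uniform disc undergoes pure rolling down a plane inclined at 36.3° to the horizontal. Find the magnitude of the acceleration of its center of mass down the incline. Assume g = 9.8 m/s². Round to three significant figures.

For this body I = (1/2)MR², i.e. k = I/(MR²) = 0.5.
Translational: Mg sinθ − f = Ma. Rotational about the CM: fR = Iα = kMRa, so f = kMa.
Eliminating f: Mg sinθ = (1+k)Ma, so a = g sinθ/(1+k) = 9.8 × sin36.3° / 1.5 ≈ 3.87 m/s².

a ≈ 3.87 m/s²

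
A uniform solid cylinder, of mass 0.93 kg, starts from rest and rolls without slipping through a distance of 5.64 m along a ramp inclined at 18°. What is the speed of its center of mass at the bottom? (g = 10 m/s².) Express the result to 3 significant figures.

Here I = (1/2)MR², so the shape factor k = I/(MR²) = 0.5.
Rolling without slipping gives ω = v/R, so the total kinetic energy is ½Mv² + ½Iω² = ½(1+k)Mv² = (3/4)Mv².
The vertical drop is h = L sinθ = 5.64 × sin18° = 1.743 m.
Setting Mgh = (3/4)Mv² gives v = √(2gh/(1+k)) = √(2·10·1.743/1.5) ≈ 4.82 m/s.

v ≈ 4.82 m/s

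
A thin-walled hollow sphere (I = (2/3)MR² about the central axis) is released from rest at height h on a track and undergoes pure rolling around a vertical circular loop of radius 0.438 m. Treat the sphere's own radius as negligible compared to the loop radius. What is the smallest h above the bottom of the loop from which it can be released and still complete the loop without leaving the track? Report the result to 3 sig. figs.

h_min ≈ 1.24 m

Here I = (2/3)MR², so the shape factor k = I/(MR²) = 2/3.
At the top, contact is just lost when gravity alone supplies the centripetal force: Mg = Mv_top²/r, i.e. v_top² = gr.
With ω = v/R, the kinetic energy at speed v is ½(1+k)Mv² = (5/6)Mv².
Energy conservation from release (height h) to the top (height 2r): Mgh = Mg(2r) + (5/6)M·gr.
Thus h_min = 2r + (1+k)r/2 = r(2 + 1.667/2) = 0.438 × 2.833 ≈ 1.24 m.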